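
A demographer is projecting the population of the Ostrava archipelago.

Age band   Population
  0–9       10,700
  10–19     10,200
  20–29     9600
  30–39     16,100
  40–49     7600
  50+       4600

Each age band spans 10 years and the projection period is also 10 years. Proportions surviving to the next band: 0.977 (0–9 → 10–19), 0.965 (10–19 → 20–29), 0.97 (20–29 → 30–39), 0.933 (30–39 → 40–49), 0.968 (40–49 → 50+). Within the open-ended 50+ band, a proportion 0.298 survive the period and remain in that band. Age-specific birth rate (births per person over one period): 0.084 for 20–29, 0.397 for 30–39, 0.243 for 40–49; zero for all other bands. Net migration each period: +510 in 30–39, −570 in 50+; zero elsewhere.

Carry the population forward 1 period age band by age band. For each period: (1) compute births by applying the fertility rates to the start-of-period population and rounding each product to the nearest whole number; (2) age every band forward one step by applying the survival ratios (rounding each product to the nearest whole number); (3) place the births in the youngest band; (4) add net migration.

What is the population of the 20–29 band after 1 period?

Let group 1 be 0–9 through group 6 = 50+.
Period 1.
Births: 9600 × 0.084 = 806  |  16100 × 0.397 = 6392  |  7600 × 0.243 = 1847 → 9045
Group 2: 10700 × 0.977 = 10454
Group 3: 10200 × 0.965 = 9843
Group 4: 9600 × 0.97 = 9312
Group 5: 16100 × 0.933 = 15021
Group 6: 7600 × 0.968 + 4600 × 0.298 = 7357 + 1371 = 8728
Net migration: Group 4 + 510 → 9822; Group 6 − 570 → 8158
→ [9045, 10454, 9843, 9822, 15021, 8158]

9843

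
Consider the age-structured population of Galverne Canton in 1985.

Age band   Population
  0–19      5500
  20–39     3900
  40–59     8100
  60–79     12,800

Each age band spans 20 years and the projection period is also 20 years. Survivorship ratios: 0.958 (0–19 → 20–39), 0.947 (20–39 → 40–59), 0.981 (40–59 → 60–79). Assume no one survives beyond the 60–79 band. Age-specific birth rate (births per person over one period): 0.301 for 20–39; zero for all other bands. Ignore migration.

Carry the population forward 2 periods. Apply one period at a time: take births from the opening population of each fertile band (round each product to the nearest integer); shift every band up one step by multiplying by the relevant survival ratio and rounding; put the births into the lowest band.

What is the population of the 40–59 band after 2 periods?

4990

Numbering the bands 1..4 from youngest to oldest:
After projecting period 1:
Births: 3900 * 0.301 = 1174
Band 2: 5500 * 0.958 = 5269
Band 3: 3900 * 0.947 = 3693
Band 4: 8100 * 0.981 = 7946
Population now: 0–19=1174, 20–39=5269, 40–59=3693, 60–79=7946
After projecting period 2:
Births: 5269 * 0.301 = 1586
Band 2: 1174 * 0.958 = 1125
Band 3: 5269 * 0.947 = 4990
Band 4: 3693 * 0.981 = 3623
Population now: 0–19=1586, 20–39=1125, 40–59=4990, 60–79=3623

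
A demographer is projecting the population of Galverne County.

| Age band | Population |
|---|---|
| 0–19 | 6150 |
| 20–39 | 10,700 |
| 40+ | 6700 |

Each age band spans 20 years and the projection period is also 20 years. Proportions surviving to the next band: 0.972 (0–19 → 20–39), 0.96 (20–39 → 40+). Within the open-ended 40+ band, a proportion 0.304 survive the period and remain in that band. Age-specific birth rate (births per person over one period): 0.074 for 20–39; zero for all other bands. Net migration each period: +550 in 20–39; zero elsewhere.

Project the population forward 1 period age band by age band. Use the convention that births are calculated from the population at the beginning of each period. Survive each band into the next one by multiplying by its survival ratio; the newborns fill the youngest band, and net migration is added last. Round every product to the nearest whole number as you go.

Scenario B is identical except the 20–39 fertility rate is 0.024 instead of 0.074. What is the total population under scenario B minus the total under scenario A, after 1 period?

Let group 1 be 0–19 through group 3 = 40+.
Period 1:
Births: 10700 × 0.074 = 792
Group 2: 6150 × 0.972 = 5978
Group 3: 10700 × 0.96 + 6700 × 0.304 = 10272 + 2037 = 12309
Net migration: Group 2 + 550 → 6528
Population now: 0–19=792, 20–39=6528, 40+=12309
Scenario A total after 1 period: 19629
Scenario B projection —
Period 1:
Births: 10700 × 0.024 = 257
Group 2: 6150 × 0.972 = 5978
Group 3: 10700 × 0.96 + 6700 × 0.304 = 10272 + 2037 = 12309
Net migration: Group 2 + 550 → 6528
Population now: 0–19=257, 20–39=6528, 40+=12309
Scenario B total after 1 period: 19094
Difference B − A = 19094 − 19629 = -535

-535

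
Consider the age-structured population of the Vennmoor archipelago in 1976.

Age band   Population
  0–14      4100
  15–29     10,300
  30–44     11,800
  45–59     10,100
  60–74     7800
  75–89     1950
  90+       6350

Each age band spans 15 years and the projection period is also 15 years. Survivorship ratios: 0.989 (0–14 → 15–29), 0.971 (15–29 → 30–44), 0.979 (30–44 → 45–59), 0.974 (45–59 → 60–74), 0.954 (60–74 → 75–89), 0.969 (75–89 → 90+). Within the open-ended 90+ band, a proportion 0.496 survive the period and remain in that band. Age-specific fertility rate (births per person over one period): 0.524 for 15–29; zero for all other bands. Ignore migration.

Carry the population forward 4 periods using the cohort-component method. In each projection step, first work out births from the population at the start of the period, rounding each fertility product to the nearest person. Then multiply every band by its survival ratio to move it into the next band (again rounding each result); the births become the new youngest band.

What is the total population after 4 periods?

Period 1.
Births: 10300 × 0.524 = 5397
15–29: 4100 × 0.989 = 4055
30–44: 10300 × 0.971 = 10001
45–59: 11800 × 0.979 = 11552
60–74: 10100 × 0.974 = 9837
75–89: 7800 × 0.954 = 7441
90+: 1950 × 0.969 + 6350 × 0.496 = 1890 + 3150 = 5040
Population now: 0–14=5397, 15–29=4055, 30–44=10001, 45–59=11552, 60–74=9837, 75–89=7441, 90+=5040
Period 2.
Births: 4055 × 0.524 = 2125
15–29: 5397 × 0.989 = 5338
30–44: 4055 × 0.971 = 3937
45–59: 10001 × 0.979 = 9791
60–74: 11552 × 0.974 = 11252
75–89: 9837 × 0.954 = 9384
90+: 7441 × 0.969 + 5040 × 0.496 = 7210 + 2500 = 9710
Population now: 0–14=2125, 15–29=5338, 30–44=3937, 45–59=9791, 60–74=11252, 75–89=9384, 90+=9710
Period 3.
Births: 5338 × 0.524 = 2797
15–29: 2125 × 0.989 = 2102
30–44: 5338 × 0.971 = 5183
45–59: 3937 × 0.979 = 3854
60–74: 9791 × 0.974 = 9536
75–89: 11252 × 0.954 = 10734
90+: 9384 × 0.969 + 9710 × 0.496 = 9093 + 4816 = 13909
Population now: 0–14=2797, 15–29=2102, 30–44=5183, 45–59=3854, 60–74=9536, 75–89=10734, 90+=13909
Period 4.
Births: 2102 × 0.524 = 1101
15–29: 2797 × 0.989 = 2766
30–44: 2102 × 0.971 = 2041
45–59: 5183 × 0.979 = 5074
60–74: 3854 × 0.974 = 3754
75–89: 9536 × 0.954 = 9097
90+: 10734 × 0.969 + 13909 × 0.496 = 10401 + 6899 = 17300
Population now: 0–14=1101, 15–29=2766, 30–44=2041, 45–59=5074, 60–74=3754, 75–89=9097, 90+=17300
Total after period 4: 1101 + 2766 + 2041 + 5074 + 3754 + 9097 + 17300 = 41133

41133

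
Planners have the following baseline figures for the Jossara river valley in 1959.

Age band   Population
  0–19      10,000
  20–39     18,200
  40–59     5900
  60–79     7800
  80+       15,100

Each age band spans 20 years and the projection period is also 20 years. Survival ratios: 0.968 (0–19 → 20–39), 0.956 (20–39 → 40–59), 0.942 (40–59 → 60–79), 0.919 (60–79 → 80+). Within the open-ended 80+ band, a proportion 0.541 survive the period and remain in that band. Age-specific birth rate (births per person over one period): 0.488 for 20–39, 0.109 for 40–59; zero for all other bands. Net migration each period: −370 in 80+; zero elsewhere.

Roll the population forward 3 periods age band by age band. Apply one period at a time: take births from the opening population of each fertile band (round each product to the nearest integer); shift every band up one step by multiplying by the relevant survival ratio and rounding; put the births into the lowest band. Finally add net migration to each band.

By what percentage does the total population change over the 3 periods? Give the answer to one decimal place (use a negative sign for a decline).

-10.4

(Bands numbered youngest = 1 to oldest = 5.)
Period 1.
Births: 18200 × 0.488 = 8882  |  5900 × 0.109 = 643 — total 9525
Band 2: 10000 × 0.968 = 9680
Band 3: 18200 × 0.956 = 17399
Band 4: 5900 × 0.942 = 5558
Band 5: 7800 × 0.919 + 15100 × 0.541 = 7168 + 8169 = 15337
Net migration: Band 5 − 370 → 14967
Population now: 0–19=9525, 20–39=9680, 40–59=17399, 60–79=5558, 80+=14967
Period 2.
Births: 9680 × 0.488 = 4724  |  17399 × 0.109 = 1896 — total 6620
Band 2: 9525 × 0.968 = 9220
Band 3: 9680 × 0.956 = 9254
Band 4: 17399 × 0.942 = 16390
Band 5: 5558 × 0.919 + 14967 × 0.541 = 5108 + 8097 = 13205
Net migration: Band 5 − 370 → 12835
Population now: 0–19=6620, 20–39=9220, 40–59=9254, 60–79=16390, 80+=12835
Period 3.
Births: 9220 × 0.488 = 4499  |  9254 × 0.109 = 1009 — total 5508
Band 2: 6620 × 0.968 = 6408
Band 3: 9220 × 0.956 = 8814
Band 4: 9254 × 0.942 = 8717
Band 5: 16390 × 0.919 + 12835 × 0.541 = 15062 + 6944 = 22006
Net migration: Band 5 − 370 → 21636
Population now: 0–19=5508, 20–39=6408, 40–59=8814, 60–79=8717, 80+=21636
Total: 57000 → 51083; change = -5917; percentage change = -10.4%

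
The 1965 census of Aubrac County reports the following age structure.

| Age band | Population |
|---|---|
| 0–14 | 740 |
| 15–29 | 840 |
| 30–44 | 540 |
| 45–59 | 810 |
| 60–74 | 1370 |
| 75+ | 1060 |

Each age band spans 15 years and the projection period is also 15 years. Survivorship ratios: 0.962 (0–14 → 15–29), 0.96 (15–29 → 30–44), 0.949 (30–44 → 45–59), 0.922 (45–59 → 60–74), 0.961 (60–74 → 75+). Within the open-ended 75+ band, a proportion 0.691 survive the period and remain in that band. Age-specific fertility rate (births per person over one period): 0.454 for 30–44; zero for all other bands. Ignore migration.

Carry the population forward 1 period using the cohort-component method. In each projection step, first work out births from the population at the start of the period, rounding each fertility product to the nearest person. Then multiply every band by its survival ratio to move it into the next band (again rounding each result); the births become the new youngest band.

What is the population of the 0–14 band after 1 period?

245

(Groups numbered youngest = 1 to oldest = 6.)
Period 1.
Births: 540 * 0.454 = 245
Group 2: 740 * 0.962 = 712
Group 3: 840 * 0.96 = 806
Group 4: 540 * 0.949 = 512
Group 5: 810 * 0.922 = 747
Group 6: 1370 * 0.961 + 1060 * 0.691 = 1317 + 732 = 2049
Population now: 0–14=245, 15–29=712, 30–44=806, 45–59=512, 60–74=747, 75+=2049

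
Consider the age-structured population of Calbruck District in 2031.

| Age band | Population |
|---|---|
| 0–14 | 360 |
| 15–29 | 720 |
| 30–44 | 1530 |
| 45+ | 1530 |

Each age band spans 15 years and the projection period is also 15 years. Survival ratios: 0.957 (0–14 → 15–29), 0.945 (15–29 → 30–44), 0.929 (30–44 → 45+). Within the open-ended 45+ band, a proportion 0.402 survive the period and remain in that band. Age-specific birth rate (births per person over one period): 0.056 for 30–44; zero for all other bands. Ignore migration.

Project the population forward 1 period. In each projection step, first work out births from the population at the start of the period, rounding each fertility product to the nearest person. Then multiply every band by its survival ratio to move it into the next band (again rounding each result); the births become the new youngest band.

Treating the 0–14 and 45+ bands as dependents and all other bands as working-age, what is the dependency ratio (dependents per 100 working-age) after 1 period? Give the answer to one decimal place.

207.0

Period 1:
Births: 1530 × 0.056 = 86
15–29: 360 × 0.957 = 345
30–44: 720 × 0.945 = 680
45+: 1530 × 0.929 + 1530 × 0.402 = 1421 + 615 = 2036
→ [86, 345, 680, 2036]
Dependents (band 0–14 + band 45+) = 86 + 2036 = 2122; working-age = 1025; ratio = 2122/1025 × 100 = 207.0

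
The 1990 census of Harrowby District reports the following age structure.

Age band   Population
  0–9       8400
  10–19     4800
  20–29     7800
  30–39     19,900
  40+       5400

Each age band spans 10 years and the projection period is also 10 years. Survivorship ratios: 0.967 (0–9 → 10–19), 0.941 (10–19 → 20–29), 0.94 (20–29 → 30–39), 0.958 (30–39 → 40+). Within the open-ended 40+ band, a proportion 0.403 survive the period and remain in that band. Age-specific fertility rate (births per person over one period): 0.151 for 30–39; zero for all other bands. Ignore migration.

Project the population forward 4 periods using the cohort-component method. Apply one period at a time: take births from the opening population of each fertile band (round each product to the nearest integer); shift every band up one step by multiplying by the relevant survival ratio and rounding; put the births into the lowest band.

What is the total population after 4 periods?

16336

Call the groups 1 to 5, youngest first.
Period 1.
Births: 19900 * 0.151 = 3005
Group 2: 8400 * 0.967 = 8123
Group 3: 4800 * 0.941 = 4517
Group 4: 7800 * 0.94 = 7332
Group 5: 19900 * 0.958 + 5400 * 0.403 = 19064 + 2176 = 21240
Population now: 0–9=3005, 10–19=8123, 20–29=4517, 30–39=7332, 40+=21240
Period 2.
Births: 7332 * 0.151 = 1107
Group 2: 3005 * 0.967 = 2906
Group 3: 8123 * 0.941 = 7644
Group 4: 4517 * 0.94 = 4246
Group 5: 7332 * 0.958 + 21240 * 0.403 = 7024 + 8560 = 15584
Population now: 0–9=1107, 10–19=2906, 20–29=7644, 30–39=4246, 40+=15584
Period 3.
Births: 4246 * 0.151 = 641
Group 2: 1107 * 0.967 = 1070
Group 3: 2906 * 0.941 = 2735
Group 4: 7644 * 0.94 = 7185
Group 5: 4246 * 0.958 + 15584 * 0.403 = 4068 + 6280 = 10348
Population now: 0–9=641, 10–19=1070, 20–29=2735, 30–39=7185, 40+=10348
Period 4.
Births: 7185 * 0.151 = 1085
Group 2: 641 * 0.967 = 620
Group 3: 1070 * 0.941 = 1007
Group 4: 2735 * 0.94 = 2571
Group 5: 7185 * 0.958 + 10348 * 0.403 = 6883 + 4170 = 11053
Population now: 0–9=1085, 10–19=620, 20–29=1007, 30–39=2571, 40+=11053
Total after period 4: 1085 + 620 + 1007 + 2571 + 11053 = 16336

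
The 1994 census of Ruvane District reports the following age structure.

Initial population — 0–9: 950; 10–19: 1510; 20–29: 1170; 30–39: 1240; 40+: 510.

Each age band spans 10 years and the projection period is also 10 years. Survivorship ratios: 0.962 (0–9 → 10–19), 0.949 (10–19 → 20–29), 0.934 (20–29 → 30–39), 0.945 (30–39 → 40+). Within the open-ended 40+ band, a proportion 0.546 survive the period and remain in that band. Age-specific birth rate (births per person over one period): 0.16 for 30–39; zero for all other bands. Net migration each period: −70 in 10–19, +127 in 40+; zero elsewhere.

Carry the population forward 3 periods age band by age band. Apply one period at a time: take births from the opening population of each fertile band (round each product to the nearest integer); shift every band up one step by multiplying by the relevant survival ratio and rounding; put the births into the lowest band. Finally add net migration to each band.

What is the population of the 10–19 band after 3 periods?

(Groups numbered youngest = 1 to oldest = 5.)
Period 1:
Births: 1240 * 0.16 = 198
Group 2: 950 * 0.962 = 914
Group 3: 1510 * 0.949 = 1433
Group 4: 1170 * 0.934 = 1093
Group 5: 1240 * 0.945 + 510 * 0.546 = 1172 + 278 = 1450
Net migration: Group 2 − 70 → 844; Group 5 + 127 → 1577
Population now: 0–9=198, 10–19=844, 20–29=1433, 30–39=1093, 40+=1577
Period 2:
Births: 1093 * 0.16 = 175
Group 2: 198 * 0.962 = 190
Group 3: 844 * 0.949 = 801
Group 4: 1433 * 0.934 = 1338
Group 5: 1093 * 0.945 + 1577 * 0.546 = 1033 + 861 = 1894
Net migration: Group 2 − 70 → 120; Group 5 + 127 → 2021
Population now: 0–9=175, 10–19=120, 20–29=801, 30–39=1338, 40+=2021
Period 3:
Births: 1338 * 0.16 = 214
Group 2: 175 * 0.962 = 168
Group 3: 120 * 0.949 = 114
Group 4: 801 * 0.934 = 748
Group 5: 1338 * 0.945 + 2021 * 0.546 = 1264 + 1103 = 2367
Net migration: Group 2 − 70 → 98; Group 5 + 127 → 2494
Population now: 0–9=214, 10–19=98, 20–29=114, 30–39=748, 40+=2494

98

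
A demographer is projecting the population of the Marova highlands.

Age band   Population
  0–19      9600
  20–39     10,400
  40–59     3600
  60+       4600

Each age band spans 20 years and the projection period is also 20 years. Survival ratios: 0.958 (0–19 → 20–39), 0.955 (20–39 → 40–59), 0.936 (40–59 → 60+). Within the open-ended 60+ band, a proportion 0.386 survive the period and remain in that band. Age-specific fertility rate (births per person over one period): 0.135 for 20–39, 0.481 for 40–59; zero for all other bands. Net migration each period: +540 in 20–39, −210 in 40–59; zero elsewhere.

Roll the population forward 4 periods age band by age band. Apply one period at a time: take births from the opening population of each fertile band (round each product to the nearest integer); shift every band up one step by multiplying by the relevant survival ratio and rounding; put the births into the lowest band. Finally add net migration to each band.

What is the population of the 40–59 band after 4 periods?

5785

Numbering the bands 1..4 from youngest to oldest:
After projecting period 1:
Births: 10400 × 0.135 = 1404, 3600 × 0.481 = 1732 → total 3136
Band 2: 9600 × 0.958 = 9197
Band 3: 10400 × 0.955 = 9932
Band 4: 3600 × 0.936 + 4600 × 0.386 = 3370 + 1776 = 5146
Net migration: Band 2 + 540 → 9737; Band 3 − 210 → 9722
End of period: [3136, 9737, 9722, 5146]
After projecting period 2:
Births: 9737 × 0.135 = 1314, 9722 × 0.481 = 4676 → total 5990
Band 2: 3136 × 0.958 = 3004
Band 3: 9737 × 0.955 = 9299
Band 4: 9722 × 0.936 + 5146 × 0.386 = 9100 + 1986 = 11086
Net migration: Band 2 + 540 → 3544; Band 3 − 210 → 9089
End of period: [5990, 3544, 9089, 11086]
After projecting period 3:
Births: 3544 × 0.135 = 478, 9089 × 0.481 = 4372 → total 4850
Band 2: 5990 × 0.958 = 5738
Band 3: 3544 × 0.955 = 3385
Band 4: 9089 × 0.936 + 11086 × 0.386 = 8507 + 4279 = 12786
Net migration: Band 2 + 540 → 6278; Band 3 − 210 → 3175
End of period: [4850, 6278, 3175, 12786]
After projecting period 4:
Births: 6278 × 0.135 = 848, 3175 × 0.481 = 1527 → total 2375
Band 2: 4850 × 0.958 = 4646
Band 3: 6278 × 0.955 = 5995
Band 4: 3175 × 0.936 + 12786 × 0.386 = 2972 + 4935 = 7907
Net migration: Band 2 + 540 → 5186; Band 3 − 210 → 5785
End of period: [2375, 5186, 5785, 7907]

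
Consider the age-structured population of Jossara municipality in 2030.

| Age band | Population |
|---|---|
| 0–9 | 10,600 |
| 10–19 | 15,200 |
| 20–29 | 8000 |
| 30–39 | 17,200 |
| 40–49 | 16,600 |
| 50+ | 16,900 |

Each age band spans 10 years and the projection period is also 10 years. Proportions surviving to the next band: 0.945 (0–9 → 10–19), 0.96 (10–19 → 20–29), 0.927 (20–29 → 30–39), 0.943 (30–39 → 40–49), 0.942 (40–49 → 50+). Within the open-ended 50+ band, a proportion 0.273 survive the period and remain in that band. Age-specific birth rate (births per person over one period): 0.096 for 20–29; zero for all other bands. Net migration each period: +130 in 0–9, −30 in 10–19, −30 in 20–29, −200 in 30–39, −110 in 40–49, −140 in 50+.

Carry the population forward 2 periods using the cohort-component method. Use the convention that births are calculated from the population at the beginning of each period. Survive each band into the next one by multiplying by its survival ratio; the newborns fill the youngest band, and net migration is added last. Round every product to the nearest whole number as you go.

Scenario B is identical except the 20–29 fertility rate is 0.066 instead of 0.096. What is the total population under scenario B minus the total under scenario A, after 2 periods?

Let band 1 be 0–9 through band 6 = 50+.
After projecting period 1:
Births: 8000 × 0.096 = 768
Band 2: 10600 × 0.945 = 10017
Band 3: 15200 × 0.96 = 14592
Band 4: 8000 × 0.927 = 7416
Band 5: 17200 × 0.943 = 16220
Band 6: 16600 × 0.942 + 16900 × 0.273 = 15637 + 4614 = 20251
Net migration: Band 1 + 130 → 898; Band 2 − 30 → 9987; Band 3 − 30 → 14562; Band 4 − 200 → 7216; Band 5 − 110 → 16110; Band 6 − 140 → 20111
Giving 898 / 9987 / 14562 / 7216 / 16110 / 20111.
After projecting period 2:
Births: 14562 × 0.096 = 1398
Band 2: 898 × 0.945 = 849
Band 3: 9987 × 0.96 = 9588
Band 4: 14562 × 0.927 = 13499
Band 5: 7216 × 0.943 = 6805
Band 6: 16110 × 0.942 + 20111 × 0.273 = 15176 + 5490 = 20666
Net migration: Band 1 + 130 → 1528; Band 2 − 30 → 819; Band 3 − 30 → 9558; Band 4 − 200 → 13299; Band 5 − 110 → 6695; Band 6 − 140 → 20526
Giving 1528 / 819 / 9558 / 13299 / 6695 / 20526.
Scenario A total after 2 periods: 52425
Scenario B projection —
After projecting period 1:
Births: 8000 × 0.066 = 528
Band 2: 10600 × 0.945 = 10017
Band 3: 15200 × 0.96 = 14592
Band 4: 8000 × 0.927 = 7416
Band 5: 17200 × 0.943 = 16220
Band 6: 16600 × 0.942 + 16900 × 0.273 = 15637 + 4614 = 20251
Net migration: Band 1 + 130 → 658; Band 2 − 30 → 9987; Band 3 − 30 → 14562; Band 4 − 200 → 7216; Band 5 − 110 → 16110; Band 6 − 140 → 20111
Giving 658 / 9987 / 14562 / 7216 / 16110 / 20111.
After projecting period 2:
Births: 14562 × 0.066 = 961
Band 2: 658 × 0.945 = 622
Band 3: 9987 × 0.96 = 9588
Band 4: 14562 × 0.927 = 13499
Band 5: 7216 × 0.943 = 6805
Band 6: 16110 × 0.942 + 20111 × 0.273 = 15176 + 5490 = 20666
Net migration: Band 1 + 130 → 1091; Band 2 − 30 → 592; Band 3 − 30 → 9558; Band 4 − 200 → 13299; Band 5 − 110 → 6695; Band 6 − 140 → 20526
Giving 1091 / 592 / 9558 / 13299 / 6695 / 20526.
Scenario B total after 2 periods: 51761
Difference B − A = 51761 − 52425 = -664

-664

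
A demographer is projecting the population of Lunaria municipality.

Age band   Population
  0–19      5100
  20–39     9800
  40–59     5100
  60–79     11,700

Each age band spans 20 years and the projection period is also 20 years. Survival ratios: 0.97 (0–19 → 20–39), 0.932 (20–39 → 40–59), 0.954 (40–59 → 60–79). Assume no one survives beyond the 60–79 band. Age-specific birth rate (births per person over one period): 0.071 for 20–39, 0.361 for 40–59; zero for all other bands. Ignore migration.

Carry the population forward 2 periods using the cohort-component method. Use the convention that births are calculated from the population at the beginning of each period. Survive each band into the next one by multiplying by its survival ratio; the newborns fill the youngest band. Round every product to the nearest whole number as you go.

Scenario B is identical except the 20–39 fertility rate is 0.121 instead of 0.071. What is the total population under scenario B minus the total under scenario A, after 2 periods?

723

Call the bands 1 to 4, youngest first.
After projecting period 1:
Births: 9800 × 0.071 = 696, 5100 × 0.361 = 1841 → total 2537
Band 2: 5100 × 0.97 = 4947
Band 3: 9800 × 0.932 = 9134
Band 4: 5100 × 0.954 = 4865
→ [2537, 4947, 9134, 4865]
After projecting period 2:
Births: 4947 × 0.071 = 351, 9134 × 0.361 = 3297 → total 3648
Band 2: 2537 × 0.97 = 2461
Band 3: 4947 × 0.932 = 4611
Band 4: 9134 × 0.954 = 8714
→ [3648, 2461, 4611, 8714]
Scenario A total after 2 periods: 19434
Scenario B projection —
After projecting period 1:
Births: 9800 × 0.121 = 1186, 5100 × 0.361 = 1841 → total 3027
Band 2: 5100 × 0.97 = 4947
Band 3: 9800 × 0.932 = 9134
Band 4: 5100 × 0.954 = 4865
→ [3027, 4947, 9134, 4865]
After projecting period 2:
Births: 4947 × 0.121 = 599, 9134 × 0.361 = 3297 → total 3896
Band 2: 3027 × 0.97 = 2936
Band 3: 4947 × 0.932 = 4611
Band 4: 9134 × 0.954 = 8714
→ [3896, 2936, 4611, 8714]
Scenario B total after 2 periods: 20157
Difference B − A = 20157 − 19434 = 723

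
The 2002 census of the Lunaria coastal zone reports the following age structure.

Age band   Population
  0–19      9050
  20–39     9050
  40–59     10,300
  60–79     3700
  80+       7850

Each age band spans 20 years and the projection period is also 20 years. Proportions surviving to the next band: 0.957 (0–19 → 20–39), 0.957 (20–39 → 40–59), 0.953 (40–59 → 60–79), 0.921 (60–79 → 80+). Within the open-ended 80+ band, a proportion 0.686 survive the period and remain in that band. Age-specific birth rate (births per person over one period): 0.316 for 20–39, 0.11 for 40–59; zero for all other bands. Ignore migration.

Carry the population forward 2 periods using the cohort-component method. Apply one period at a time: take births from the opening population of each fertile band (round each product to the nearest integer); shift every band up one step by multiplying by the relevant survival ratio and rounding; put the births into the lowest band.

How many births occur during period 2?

3690

[period 1]
Births: 9050 * 0.316 = 2860  |  10300 * 0.11 = 1133 → total 3993
20–39: 9050 * 0.957 = 8661
40–59: 9050 * 0.957 = 8661
60–79: 10300 * 0.953 = 9816
80+: 3700 * 0.921 + 7850 * 0.686 = 3408 + 5385 = 8793
→ [3993, 8661, 8661, 9816, 8793]
[period 2]
Births: 8661 * 0.316 = 2737  |  8661 * 0.11 = 953 → total 3690
20–39: 3993 * 0.957 = 3821
40–59: 8661 * 0.957 = 8289
60–79: 8661 * 0.953 = 8254
80+: 9816 * 0.921 + 8793 * 0.686 = 9041 + 6032 = 15073
→ [3690, 3821, 8289, 8254, 15073]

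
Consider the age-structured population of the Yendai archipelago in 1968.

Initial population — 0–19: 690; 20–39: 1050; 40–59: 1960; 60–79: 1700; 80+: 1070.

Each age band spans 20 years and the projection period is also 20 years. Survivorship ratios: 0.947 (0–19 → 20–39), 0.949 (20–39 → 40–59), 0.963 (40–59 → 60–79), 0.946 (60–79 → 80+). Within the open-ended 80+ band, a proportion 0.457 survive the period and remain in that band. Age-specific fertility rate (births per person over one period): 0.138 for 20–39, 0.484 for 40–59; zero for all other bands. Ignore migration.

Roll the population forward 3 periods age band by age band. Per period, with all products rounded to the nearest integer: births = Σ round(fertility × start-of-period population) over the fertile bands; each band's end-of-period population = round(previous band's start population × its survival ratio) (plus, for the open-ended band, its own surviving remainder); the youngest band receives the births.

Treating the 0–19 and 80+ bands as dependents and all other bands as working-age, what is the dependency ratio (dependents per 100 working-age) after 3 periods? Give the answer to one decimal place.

[period 1]
Births: 1050 × 0.138 = 145 ; 1960 × 0.484 = 949 → 1094
20–39: 690 × 0.947 = 653
40–59: 1050 × 0.949 = 996
60–79: 1960 × 0.963 = 1887
80+: 1700 × 0.946 + 1070 × 0.457 = 1608 + 489 = 2097
End of period: [1094, 653, 996, 1887, 2097]
[period 2]
Births: 653 × 0.138 = 90 ; 996 × 0.484 = 482 → 572
20–39: 1094 × 0.947 = 1036
40–59: 653 × 0.949 = 620
60–79: 996 × 0.963 = 959
80+: 1887 × 0.946 + 2097 × 0.457 = 1785 + 958 = 2743
End of period: [572, 1036, 620, 959, 2743]
[period 3]
Births: 1036 × 0.138 = 143 ; 620 × 0.484 = 300 → 443
20–39: 572 × 0.947 = 542
40–59: 1036 × 0.949 = 983
60–79: 620 × 0.963 = 597
80+: 959 × 0.946 + 2743 × 0.457 = 907 + 1254 = 2161
End of period: [443, 542, 983, 597, 2161]
Dependents (band 0–19 + band 80+) = 443 + 2161 = 2604; working-age = 2122; ratio = 2604/2122 × 100 = 122.7

122.7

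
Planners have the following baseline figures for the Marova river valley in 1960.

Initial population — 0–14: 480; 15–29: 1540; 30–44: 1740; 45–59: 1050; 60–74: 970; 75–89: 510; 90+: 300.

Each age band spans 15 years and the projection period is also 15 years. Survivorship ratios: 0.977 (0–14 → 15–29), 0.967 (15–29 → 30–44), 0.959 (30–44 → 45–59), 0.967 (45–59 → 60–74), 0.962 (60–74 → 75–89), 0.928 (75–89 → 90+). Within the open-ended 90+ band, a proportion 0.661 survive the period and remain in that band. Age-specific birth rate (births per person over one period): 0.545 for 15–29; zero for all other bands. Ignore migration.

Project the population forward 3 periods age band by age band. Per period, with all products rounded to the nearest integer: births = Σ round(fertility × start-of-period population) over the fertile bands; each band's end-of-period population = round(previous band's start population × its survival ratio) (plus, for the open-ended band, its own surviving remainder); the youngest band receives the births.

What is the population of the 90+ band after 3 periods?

Call the groups 1 to 7, youngest first.
— Period 1 —
Births: 1540 * 0.545 = 839
Group 2: 480 * 0.977 = 469
Group 3: 1540 * 0.967 = 1489
Group 4: 1740 * 0.959 = 1669
Group 5: 1050 * 0.967 = 1015
Group 6: 970 * 0.962 = 933
Group 7: 510 * 0.928 + 300 * 0.661 = 473 + 198 = 671
Population now: 0–14=839, 15–29=469, 30–44=1489, 45–59=1669, 60–74=1015, 75–89=933, 90+=671
— Period 2 —
Births: 469 * 0.545 = 256
Group 2: 839 * 0.977 = 820
Group 3: 469 * 0.967 = 454
Group 4: 1489 * 0.959 = 1428
Group 5: 1669 * 0.967 = 1614
Group 6: 1015 * 0.962 = 976
Group 7: 933 * 0.928 + 671 * 0.661 = 866 + 444 = 1310
Population now: 0–14=256, 15–29=820, 30–44=454, 45–59=1428, 60–74=1614, 75–89=976, 90+=1310
— Period 3 —
Births: 820 * 0.545 = 447
Group 2: 256 * 0.977 = 250
Group 3: 820 * 0.967 = 793
Group 4: 454 * 0.959 = 435
Group 5: 1428 * 0.967 = 1381
Group 6: 1614 * 0.962 = 1553
Group 7: 976 * 0.928 + 1310 * 0.661 = 906 + 866 = 1772
Population now: 0–14=447, 15–29=250, 30–44=793, 45–59=435, 60–74=1381, 75–89=1553, 90+=1772

1772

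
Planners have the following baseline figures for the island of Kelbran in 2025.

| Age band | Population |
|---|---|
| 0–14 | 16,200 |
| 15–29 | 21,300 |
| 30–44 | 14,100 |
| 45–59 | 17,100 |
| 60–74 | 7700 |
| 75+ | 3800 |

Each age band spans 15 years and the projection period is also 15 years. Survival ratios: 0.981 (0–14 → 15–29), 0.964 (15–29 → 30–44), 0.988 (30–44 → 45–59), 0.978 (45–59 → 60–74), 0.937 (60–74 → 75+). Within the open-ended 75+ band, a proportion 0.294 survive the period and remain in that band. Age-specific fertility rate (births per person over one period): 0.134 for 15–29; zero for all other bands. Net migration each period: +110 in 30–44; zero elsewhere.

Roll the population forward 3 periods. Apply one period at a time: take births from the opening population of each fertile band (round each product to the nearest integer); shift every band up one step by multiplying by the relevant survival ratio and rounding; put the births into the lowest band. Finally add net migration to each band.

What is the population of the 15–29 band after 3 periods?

2090

Period 1:
Births: 21300 × 0.134 = 2854
15–29: 16200 × 0.981 = 15892
30–44: 21300 × 0.964 = 20533
45–59: 14100 × 0.988 = 13931
60–74: 17100 × 0.978 = 16724
75+: 7700 × 0.937 + 3800 × 0.294 = 7215 + 1117 = 8332
Net migration: 30–44 + 110 → 20643
→ [2854, 15892, 20643, 13931, 16724, 8332]
Period 2:
Births: 15892 × 0.134 = 2130
15–29: 2854 × 0.981 = 2800
30–44: 15892 × 0.964 = 15320
45–59: 20643 × 0.988 = 20395
60–74: 13931 × 0.978 = 13625
75+: 16724 × 0.937 + 8332 × 0.294 = 15670 + 2450 = 18120
Net migration: 30–44 + 110 → 15430
→ [2130, 2800, 15430, 20395, 13625, 18120]
Period 3:
Births: 2800 × 0.134 = 375
15–29: 2130 × 0.981 = 2090
30–44: 2800 × 0.964 = 2699
45–59: 15430 × 0.988 = 15245
60–74: 20395 × 0.978 = 19946
75+: 13625 × 0.937 + 18120 × 0.294 = 12767 + 5327 = 18094
Net migration: 30–44 + 110 → 2809
→ [375, 2090, 2809, 15245, 19946, 18094]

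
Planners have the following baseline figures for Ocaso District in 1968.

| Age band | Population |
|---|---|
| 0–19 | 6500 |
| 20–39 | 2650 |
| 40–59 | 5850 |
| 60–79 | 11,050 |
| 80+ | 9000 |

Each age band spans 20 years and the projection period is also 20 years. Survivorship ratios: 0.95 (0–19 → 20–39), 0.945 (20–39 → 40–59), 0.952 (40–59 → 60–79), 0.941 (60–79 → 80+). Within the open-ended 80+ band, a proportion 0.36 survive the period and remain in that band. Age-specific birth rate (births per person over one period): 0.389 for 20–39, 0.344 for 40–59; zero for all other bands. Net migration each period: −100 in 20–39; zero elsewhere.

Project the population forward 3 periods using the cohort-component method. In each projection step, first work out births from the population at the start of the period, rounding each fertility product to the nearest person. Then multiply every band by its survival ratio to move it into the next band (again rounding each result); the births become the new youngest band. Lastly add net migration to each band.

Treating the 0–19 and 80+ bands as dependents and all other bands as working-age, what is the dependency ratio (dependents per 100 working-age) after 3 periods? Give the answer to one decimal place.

Call the groups 1 to 5, youngest first.
— Period 1 —
Births: 2650 × 0.389 = 1031  |  5850 × 0.344 = 2012 — total 3043
Group 2: 6500 × 0.95 = 6175
Group 3: 2650 × 0.945 = 2504
Group 4: 5850 × 0.952 = 5569
Group 5: 11050 × 0.941 + 9000 × 0.36 = 10398 + 3240 = 13638
Net migration: Group 2 − 100 → 6075
Population now: 0–19=3043, 20–39=6075, 40–59=2504, 60–79=5569, 80+=13638
— Period 2 —
Births: 6075 × 0.389 = 2363  |  2504 × 0.344 = 861 — total 3224
Group 2: 3043 × 0.95 = 2891
Group 3: 6075 × 0.945 = 5741
Group 4: 2504 × 0.952 = 2384
Group 5: 5569 × 0.941 + 13638 × 0.36 = 5240 + 4910 = 10150
Net migration: Group 2 − 100 → 2791
Population now: 0–19=3224, 20–39=2791, 40–59=5741, 60–79=2384, 80+=10150
— Period 3 —
Births: 2791 × 0.389 = 1086  |  5741 × 0.344 = 1975 — total 3061
Group 2: 3224 × 0.95 = 3063
Group 3: 2791 × 0.945 = 2637
Group 4: 5741 × 0.952 = 5465
Group 5: 2384 × 0.941 + 10150 × 0.36 = 2243 + 3654 = 5897
Net migration: Group 2 − 100 → 2963
Population now: 0–19=3061, 20–39=2963, 40–59=2637, 60–79=5465, 80+=5897
Dependents (band 0–19 + band 80+) = 3061 + 5897 = 8958; working-age = 11065; ratio = 8958/11065 × 100 = 81.0

81.0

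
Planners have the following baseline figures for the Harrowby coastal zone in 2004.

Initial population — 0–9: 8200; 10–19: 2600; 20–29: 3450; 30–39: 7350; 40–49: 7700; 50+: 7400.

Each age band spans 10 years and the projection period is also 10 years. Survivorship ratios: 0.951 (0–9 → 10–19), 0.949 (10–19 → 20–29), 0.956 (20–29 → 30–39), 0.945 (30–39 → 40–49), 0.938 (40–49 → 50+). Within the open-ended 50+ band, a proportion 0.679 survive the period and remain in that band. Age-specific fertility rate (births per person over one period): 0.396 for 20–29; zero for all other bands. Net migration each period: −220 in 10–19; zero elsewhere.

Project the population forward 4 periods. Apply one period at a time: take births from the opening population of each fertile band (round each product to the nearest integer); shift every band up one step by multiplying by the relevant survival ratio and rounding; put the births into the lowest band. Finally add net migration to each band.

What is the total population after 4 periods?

21957

Call the groups 1 to 6, youngest first.
Period 1.
Births: 3450 * 0.396 = 1366
Group 2: 8200 * 0.951 = 7798
Group 3: 2600 * 0.949 = 2467
Group 4: 3450 * 0.956 = 3298
Group 5: 7350 * 0.945 = 6946
Group 6: 7700 * 0.938 + 7400 * 0.679 = 7223 + 5025 = 12248
Net migration: Group 2 − 220 → 7578
End of period: [1366, 7578, 2467, 3298, 6946, 12248]
Period 2.
Births: 2467 * 0.396 = 977
Group 2: 1366 * 0.951 = 1299
Group 3: 7578 * 0.949 = 7192
Group 4: 2467 * 0.956 = 2358
Group 5: 3298 * 0.945 = 3117
Group 6: 6946 * 0.938 + 12248 * 0.679 = 6515 + 8316 = 14831
Net migration: Group 2 − 220 → 1079
End of period: [977, 1079, 7192, 2358, 3117, 14831]
Period 3.
Births: 7192 * 0.396 = 2848
Group 2: 977 * 0.951 = 929
Group 3: 1079 * 0.949 = 1024
Group 4: 7192 * 0.956 = 6876
Group 5: 2358 * 0.945 = 2228
Group 6: 3117 * 0.938 + 14831 * 0.679 = 2924 + 10070 = 12994
Net migration: Group 2 − 220 → 709
End of period: [2848, 709, 1024, 6876, 2228, 12994]
Period 4.
Births: 1024 * 0.396 = 406
Group 2: 2848 * 0.951 = 2708
Group 3: 709 * 0.949 = 673
Group 4: 1024 * 0.956 = 979
Group 5: 6876 * 0.945 = 6498
Group 6: 2228 * 0.938 + 12994 * 0.679 = 2090 + 8823 = 10913
Net migration: Group 2 − 220 → 2488
End of period: [406, 2488, 673, 979, 6498, 10913]
Total after period 4: 406 + 2488 + 673 + 979 + 6498 + 10913 = 21957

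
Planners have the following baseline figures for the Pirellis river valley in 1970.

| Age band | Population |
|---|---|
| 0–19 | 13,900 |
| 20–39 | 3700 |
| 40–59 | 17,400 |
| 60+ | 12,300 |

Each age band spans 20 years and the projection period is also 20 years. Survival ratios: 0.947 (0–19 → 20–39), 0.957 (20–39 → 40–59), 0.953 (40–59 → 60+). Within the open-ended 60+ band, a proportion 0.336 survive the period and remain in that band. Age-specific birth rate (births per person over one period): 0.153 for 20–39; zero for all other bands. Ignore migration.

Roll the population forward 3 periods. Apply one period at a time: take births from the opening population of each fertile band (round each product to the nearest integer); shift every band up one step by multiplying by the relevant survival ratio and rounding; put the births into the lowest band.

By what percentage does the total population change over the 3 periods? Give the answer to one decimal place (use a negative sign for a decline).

-62.0

(Groups numbered youngest = 1 to oldest = 4.)
[period 1]
Births: 3700 × 0.153 = 566
Group 2: 13900 × 0.947 = 13163
Group 3: 3700 × 0.957 = 3541
Group 4: 17400 × 0.953 + 12300 × 0.336 = 16582 + 4133 = 20715
Population now: 0–19=566, 20–39=13163, 40–59=3541, 60+=20715
[period 2]
Births: 13163 × 0.153 = 2014
Group 2: 566 × 0.947 = 536
Group 3: 13163 × 0.957 = 12597
Group 4: 3541 × 0.953 + 20715 × 0.336 = 3375 + 6960 = 10335
Population now: 0–19=2014, 20–39=536, 40–59=12597, 60+=10335
[period 3]
Births: 536 × 0.153 = 82
Group 2: 2014 × 0.947 = 1907
Group 3: 536 × 0.957 = 513
Group 4: 12597 × 0.953 + 10335 × 0.336 = 12005 + 3473 = 15478
Population now: 0–19=82, 20–39=1907, 40–59=513, 60+=15478
Total: 47300 → 17980; change = -29320; percentage change = -62.0%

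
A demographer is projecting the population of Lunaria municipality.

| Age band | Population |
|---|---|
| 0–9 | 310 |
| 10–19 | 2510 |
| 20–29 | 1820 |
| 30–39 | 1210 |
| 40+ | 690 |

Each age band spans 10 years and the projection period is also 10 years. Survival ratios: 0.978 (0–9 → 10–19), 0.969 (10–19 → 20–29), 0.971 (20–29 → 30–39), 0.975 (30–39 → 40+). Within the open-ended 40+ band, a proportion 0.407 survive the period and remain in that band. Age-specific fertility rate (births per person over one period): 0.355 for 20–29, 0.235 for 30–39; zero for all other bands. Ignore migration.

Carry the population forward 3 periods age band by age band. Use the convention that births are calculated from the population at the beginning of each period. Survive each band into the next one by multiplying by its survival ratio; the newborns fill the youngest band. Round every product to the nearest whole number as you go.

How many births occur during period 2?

Numbering the bands 1..5 from youngest to oldest:
— Period 1 —
Births: 1820 * 0.355 = 646 ; 1210 * 0.235 = 284 — total 930
Band 2: 310 * 0.978 = 303
Band 3: 2510 * 0.969 = 2432
Band 4: 1820 * 0.971 = 1767
Band 5: 1210 * 0.975 + 690 * 0.407 = 1180 + 281 = 1461
→ [930, 303, 2432, 1767, 1461]
— Period 2 —
Births: 2432 * 0.355 = 863 ; 1767 * 0.235 = 415 — total 1278
Band 2: 930 * 0.978 = 910
Band 3: 303 * 0.969 = 294
Band 4: 2432 * 0.971 = 2361
Band 5: 1767 * 0.975 + 1461 * 0.407 = 1723 + 595 = 2318
→ [1278, 910, 294, 2361, 2318]

1278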